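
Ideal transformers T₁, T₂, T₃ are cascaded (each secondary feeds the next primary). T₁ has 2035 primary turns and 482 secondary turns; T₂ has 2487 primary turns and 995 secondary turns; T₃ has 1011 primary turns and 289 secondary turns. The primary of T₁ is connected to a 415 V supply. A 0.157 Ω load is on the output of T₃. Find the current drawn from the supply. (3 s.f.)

Secondary of T₁: V = 415.00 × 482/2035 = 98.295 V.
Secondary of T₂: V = 98.295 × 995/2487 = 39.326 V.
Secondary of T₃: V = 39.326 × 289/1011 = 11.242 V.
I_load = 11.242/0.157 = 71.602 A, so P_out = 11.242 × 71.602 = 804.91 W.
All ideal ⇒ P_in = P_out, so I_supply = 804.91/415 = 1.94 A.

I_supply ≈ 1.94 A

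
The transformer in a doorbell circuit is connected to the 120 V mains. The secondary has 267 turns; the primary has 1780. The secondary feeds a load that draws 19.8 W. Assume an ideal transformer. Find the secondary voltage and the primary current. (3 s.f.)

V_s ≈ 18.0 V, I_p ≈ 0.165 A

V_s = V_p × N_s/N_p = 120 × 267/1780 = 18.000 V.
I_s = P/V_s = 19.8/18.000 = 1.1000 A.
I_p = I_s × N_s/N_p = 1.1000 × 267/1780 = 0.165 A.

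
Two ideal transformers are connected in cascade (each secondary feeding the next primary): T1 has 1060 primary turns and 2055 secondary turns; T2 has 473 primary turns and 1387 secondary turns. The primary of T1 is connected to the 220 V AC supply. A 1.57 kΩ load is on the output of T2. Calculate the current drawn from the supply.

Secondary of T1: V = 220.00 × 2055/1060 = 426.51 V.
Secondary of T2: V = 426.51 × 1387/473 = 1250.7 V.
I_load = 1250.7/1570 = 0.79661 A, so P_out = 1250.7 × 0.79661 = 996.30 W.
All ideal ⇒ P_in = P_out, so I_supply = 996.30/220 = 4.53 A.

I_supply ≈ 4.53 A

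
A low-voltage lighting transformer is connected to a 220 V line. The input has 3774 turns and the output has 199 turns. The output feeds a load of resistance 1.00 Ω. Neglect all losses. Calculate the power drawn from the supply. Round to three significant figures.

P ≈ 135 W

V_out = V_in × N_out/N_in = 220 × 199/3774 = 11.600 V.
I_out = V_out/R = 11.600/1.00 = 11.600 A.
I_in = I_out × N_out/N_in = 11.600 × 199/3774 = 0.61168 A.
P = V_in I_in = 220 × 0.61168 = 135 W.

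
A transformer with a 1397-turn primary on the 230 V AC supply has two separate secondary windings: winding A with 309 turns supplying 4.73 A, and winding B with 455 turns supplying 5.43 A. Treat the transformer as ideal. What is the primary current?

I_p ≈ 2.81 A

V_A = 230 × 309/1397 = 50.873 V; V_B = 230 × 455/1397 = 74.911 V.
P_out = V_A I_A + V_B I_B = 50.873×4.73 + 74.911×5.43 = 240.63 + 406.76 = 647.39 W.
Ideal ⇒ P_in = P_out, so I_p = P_out/V_p = 647.39/230 = 2.81 A.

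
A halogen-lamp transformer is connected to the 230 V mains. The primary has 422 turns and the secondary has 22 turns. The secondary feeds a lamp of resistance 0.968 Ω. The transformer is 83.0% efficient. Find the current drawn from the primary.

V_s = 230 × 22/422 = 11.991 V.
I_s = V_s/R = 11.991/0.968 = 12.387 A.
P_out = V_s I_s = 11.991 × 12.387 = 148.53 W.
P_in = P_out/η = 148.53/0.830 = 178.95 W.
I_p = P_in/V_p = 178.95/230 = 0.778 A.

I_p ≈ 0.778 A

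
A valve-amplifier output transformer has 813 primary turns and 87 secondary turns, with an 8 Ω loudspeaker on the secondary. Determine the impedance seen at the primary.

Z_p = (N_p/N_s)² × Z_s = (813/87)² × 8 = 699 Ω.

Z_p ≈ 699 Ω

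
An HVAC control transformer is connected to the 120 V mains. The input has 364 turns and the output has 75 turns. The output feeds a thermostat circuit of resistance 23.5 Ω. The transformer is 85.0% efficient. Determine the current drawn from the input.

I_in ≈ 0.255 A

V_out = 120 × 75/364 = 24.725 V.
I_out = V_out/R = 24.725/23.5 = 1.0521 A.
P_out = V_out I_out = 24.725 × 1.0521 = 26.014 W.
P_in = P_out/η = 26.014/0.850 = 30.605 W.
I_in = P_in/V_in = 30.605/120 = 0.255 A.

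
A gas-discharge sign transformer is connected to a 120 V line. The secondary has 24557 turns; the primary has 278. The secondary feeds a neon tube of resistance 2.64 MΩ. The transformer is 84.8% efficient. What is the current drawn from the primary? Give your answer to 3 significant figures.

I_p ≈ 0.418 A

V_s = 120 × 24557/278 = 10600 V.
I_s = V_s/R = 10600/(2.64×10^6) = 0.0040152 A.
P_out = V_s I_s = 10600 × 0.0040152 = 42.562 W.
P_in = P_out/η = 42.562/0.848 = 50.191 W.
I_p = P_in/V_p = 50.191/120 = 0.418 A.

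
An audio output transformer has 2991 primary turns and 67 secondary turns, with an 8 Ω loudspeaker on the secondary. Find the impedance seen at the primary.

Z_p ≈ 15900 Ω

Z_p = (N_p/N_s)² × Z_s = (2991/67)² × 8 = 15900 Ω.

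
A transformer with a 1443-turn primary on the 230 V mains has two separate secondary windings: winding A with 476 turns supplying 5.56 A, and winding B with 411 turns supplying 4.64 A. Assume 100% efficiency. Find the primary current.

I_p ≈ 3.16 A

V_A = 230 × 476/1443 = 75.870 V; V_B = 230 × 411/1443 = 65.509 V.
P_out = V_A I_A + V_B I_B = 75.870×5.56 + 65.509×4.64 = 421.84 + 303.96 = 725.80 W.
Ideal ⇒ P_in = P_out, so I_p = P_out/V_p = 725.80/230 = 3.16 A.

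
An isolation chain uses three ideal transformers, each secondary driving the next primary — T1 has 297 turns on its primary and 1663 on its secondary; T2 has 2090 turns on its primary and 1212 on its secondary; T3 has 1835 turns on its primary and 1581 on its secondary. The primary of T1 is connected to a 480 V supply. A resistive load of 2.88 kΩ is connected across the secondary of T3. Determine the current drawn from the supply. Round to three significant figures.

I_supply ≈ 1.30 A

Secondary of T1: V = 480.00 × 1663/297 = 2687.7 V.
Secondary of T2: V = 2687.7 × 1212/2090 = 1558.6 V.
Secondary of T3: V = 1558.6 × 1581/1835 = 1342.9 V.
I_load = 1342.9/2880 = 0.46627 A, so P_out = 1342.9 × 0.46627 = 626.13 W.
All ideal ⇒ P_in = P_out, so I_supply = 626.13/480 = 1.30 A.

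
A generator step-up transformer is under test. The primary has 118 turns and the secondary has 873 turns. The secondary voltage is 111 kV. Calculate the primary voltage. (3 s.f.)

V_p ≈ 15000 V

V_p/V_s = N_p/N_s, so V_p = 111000 × 118/873 = 15000 V.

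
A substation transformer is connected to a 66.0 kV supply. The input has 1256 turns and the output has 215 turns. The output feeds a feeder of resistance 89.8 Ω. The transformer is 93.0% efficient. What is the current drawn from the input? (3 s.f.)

V_out = 66000 × 215/1256 = 11298 V.
I_out = V_out/R = 11298/89.8 = 125.81 A.
P_out = V_out I_out = 11298 × 125.81 = 1.4214×10^6 W.
P_in = P_out/η = 1.4214×10^6/0.930 = 1.5284×10^6 W.
I_in = P_in/V_in = 1.5284×10^6/66000 = 23.2 A.

I_in ≈ 23.2 A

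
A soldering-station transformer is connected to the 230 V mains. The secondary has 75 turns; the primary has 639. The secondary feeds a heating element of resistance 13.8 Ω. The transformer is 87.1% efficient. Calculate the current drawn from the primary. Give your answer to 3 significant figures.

I_p ≈ 0.264 A

V_s = 230 × 75/639 = 26.995 V.
I_s = V_s/R = 26.995/13.8 = 1.9562 A.
P_out = V_s I_s = 26.995 × 1.9562 = 52.808 W.
P_in = P_out/η = 52.808/0.871 = 60.629 W.
I_p = P_in/V_p = 60.629/230 = 0.264 A.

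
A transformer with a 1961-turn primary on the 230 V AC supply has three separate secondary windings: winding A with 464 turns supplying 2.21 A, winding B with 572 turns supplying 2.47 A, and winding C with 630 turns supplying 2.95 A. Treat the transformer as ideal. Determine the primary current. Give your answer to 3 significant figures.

I_p ≈ 2.19 A

V_A = 230 × 464/1961 = 54.421 V; V_B = 230 × 572/1961 = 67.088 V; V_C = 230 × 630/1961 = 73.891 V.
P_out = V_A I_A + V_B I_B + V_C I_C = 54.421×2.21 + 67.088×2.47 + 73.891×2.95 = 120.27 + 165.71 + 217.98 = 503.96 W.
Ideal ⇒ P_in = P_out, so I_p = P_out/V_p = 503.96/230 = 2.19 A.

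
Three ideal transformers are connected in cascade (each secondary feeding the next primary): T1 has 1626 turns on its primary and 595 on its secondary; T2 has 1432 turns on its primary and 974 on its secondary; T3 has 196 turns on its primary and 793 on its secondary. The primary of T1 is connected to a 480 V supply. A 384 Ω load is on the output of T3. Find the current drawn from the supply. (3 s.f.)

After T1: V = 480.00 × 595/1626 = 175.65 V.
After T2: V = 175.65 × 974/1432 = 119.47 V.
After T3: V = 119.47 × 793/196 = 483.36 V.
I_load = 483.36/384 = 1.2588 A, so P_out = 483.36 × 1.2588 = 608.43 W.
All ideal ⇒ P_in = P_out, so I_supply = 608.43/480 = 1.27 A.

I_supply ≈ 1.27 A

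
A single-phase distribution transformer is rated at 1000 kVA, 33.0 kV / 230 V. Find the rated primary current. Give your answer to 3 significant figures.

I_p = S/V_p = 1000000/33000 = 30.3 A.

I_p ≈ 30.3 A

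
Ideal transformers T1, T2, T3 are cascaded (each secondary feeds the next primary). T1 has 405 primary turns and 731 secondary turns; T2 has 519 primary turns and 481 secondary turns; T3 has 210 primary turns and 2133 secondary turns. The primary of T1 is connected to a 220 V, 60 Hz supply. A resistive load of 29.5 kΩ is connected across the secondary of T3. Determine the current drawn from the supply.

I_supply ≈ 2.15 A

Secondary of T1: V = 220.00 × 731/405 = 397.09 V.
Secondary of T2: V = 397.09 × 481/519 = 368.01 V.
Secondary of T3: V = 368.01 × 2133/210 = 3738.0 V.
I_load = 3738.0/29500 = 0.12671 A, so P_out = 3738.0 × 0.12671 = 473.64 W.
All ideal ⇒ P_in = P_out, so I_supply = 473.64/220 = 2.15 A.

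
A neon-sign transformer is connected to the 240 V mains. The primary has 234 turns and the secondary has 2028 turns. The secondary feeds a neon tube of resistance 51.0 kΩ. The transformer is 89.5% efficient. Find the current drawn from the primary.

I_p ≈ 0.395 A

V_s = 240 × 2028/234 = 2080.0 V.
I_s = V_s/R = 2080.0/51000 = 0.040784 A.
P_out = V_s I_s = 2080.0 × 0.040784 = 84.831 W.
P_in = P_out/η = 84.831/0.895 = 94.784 W.
I_p = P_in/V_p = 94.784/240 = 0.395 A.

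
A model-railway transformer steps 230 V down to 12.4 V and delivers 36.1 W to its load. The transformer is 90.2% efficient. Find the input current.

I_in ≈ 0.174 A

P_in = P_out/η = 36.1/0.902 = 40.022 W.
I_in = P_in/V_in = 40.022/230 = 0.174 A.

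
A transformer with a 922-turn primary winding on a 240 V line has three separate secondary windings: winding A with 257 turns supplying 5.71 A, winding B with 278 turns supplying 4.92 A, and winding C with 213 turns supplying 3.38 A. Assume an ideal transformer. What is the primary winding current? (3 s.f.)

V_A = 240 × 257/922 = 66.898 V; V_B = 240 × 278/922 = 72.364 V; V_C = 240 × 213/922 = 55.445 V.
P_out = V_A I_A + V_B I_B + V_C I_C = 66.898×5.71 + 72.364×4.92 + 55.445×3.38 = 381.99 + 356.03 + 187.40 = 925.42 W.
Ideal ⇒ P_in = P_out, so I_p = P_out/V_p = 925.42/240 = 3.86 A.

I_p ≈ 3.86 A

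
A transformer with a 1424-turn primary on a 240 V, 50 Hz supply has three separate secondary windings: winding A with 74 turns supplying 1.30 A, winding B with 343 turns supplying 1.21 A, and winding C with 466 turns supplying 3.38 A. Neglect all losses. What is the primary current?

I_p ≈ 1.47 A

V_A = 240 × 74/1424 = 12.472 V; V_B = 240 × 343/1424 = 57.809 V; V_C = 240 × 466/1424 = 78.539 V.
P_out = V_A I_A + V_B I_B + V_C I_C = 12.472×1.30 + 57.809×1.21 + 78.539×3.38 = 16.213 + 69.949 + 265.46 = 351.63 W.
Ideal ⇒ P_in = P_out, so I_p = P_out/V_p = 351.63/240 = 1.47 A.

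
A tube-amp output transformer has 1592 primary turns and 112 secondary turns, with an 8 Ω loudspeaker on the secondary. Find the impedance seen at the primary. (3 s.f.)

Z_p ≈ 1620 Ω

Z_p = (N_p/N_s)² × Z_s = (1592/112)² × 8 = 1620 Ω.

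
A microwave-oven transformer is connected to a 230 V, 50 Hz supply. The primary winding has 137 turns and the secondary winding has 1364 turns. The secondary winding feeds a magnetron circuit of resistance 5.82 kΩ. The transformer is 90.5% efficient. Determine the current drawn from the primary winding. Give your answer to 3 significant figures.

I_p ≈ 4.33 A

V_s = 230 × 1364/137 = 2289.9 V.
I_s = V_s/R = 2289.9/5820 = 0.39346 A.
P_out = V_s I_s = 2289.9 × 0.39346 = 900.99 W.
P_in = P_out/η = 900.99/0.905 = 995.57 W.
I_p = P_in/V_p = 995.57/230 = 4.33 A.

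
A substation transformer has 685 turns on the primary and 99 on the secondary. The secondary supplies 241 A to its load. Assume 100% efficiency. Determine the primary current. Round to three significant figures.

For an ideal transformer I_p/I_s = N_s/N_p, so I_p = 241 × 99/685 = 34.8 A.

I_p ≈ 34.8 A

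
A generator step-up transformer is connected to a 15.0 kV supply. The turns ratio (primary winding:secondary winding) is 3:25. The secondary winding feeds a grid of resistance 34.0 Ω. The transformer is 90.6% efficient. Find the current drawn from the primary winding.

I_p ≈ 33800 A

V_s = 15000 × 25/3 = 125000 V.
I_s = V_s/R = 125000/34.0 = 3676.5 A.
P_out = V_s I_s = 125000 × 3676.5 = 4.5956×10^8 W.
P_in = P_out/η = 4.5956×10^8/0.906 = 5.0724×10^8 W.
I_p = P_in/V_p = 5.0724×10^8/15000 = 33800 A.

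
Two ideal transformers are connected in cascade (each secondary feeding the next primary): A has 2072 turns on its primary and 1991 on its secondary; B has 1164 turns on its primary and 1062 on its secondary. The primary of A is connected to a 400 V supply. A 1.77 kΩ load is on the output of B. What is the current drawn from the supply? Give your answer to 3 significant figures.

I_supply ≈ 0.174 A

After A: V = 400.00 × 1991/2072 = 384.36 V.
After B: V = 384.36 × 1062/1164 = 350.68 V.
I_load = 350.68/1770 = 0.19813 A, so P_out = 350.68 × 0.19813 = 69.479 W.
All ideal ⇒ P_in = P_out, so I_supply = 69.479/400 = 0.174 A.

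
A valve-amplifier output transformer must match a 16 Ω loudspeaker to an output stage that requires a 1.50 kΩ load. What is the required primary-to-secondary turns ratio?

Z_p/Z_s = (N_p/N_s)², so N_p/N_s = √(1500/16) = √93.8 = 9.68.

N_p/N_s ≈ 9.68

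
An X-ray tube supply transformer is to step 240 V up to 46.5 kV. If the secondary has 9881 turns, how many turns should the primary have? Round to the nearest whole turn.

N_p/N_s = V_p/V_s, so N_p = 9881 × 240/46500 = 51.0 ≈ 51 turns.

N_p = 51 turns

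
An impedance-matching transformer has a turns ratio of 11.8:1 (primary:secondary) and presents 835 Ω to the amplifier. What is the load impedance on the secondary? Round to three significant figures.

Z_s = Z_p/(N_p/N_s)² = 835/11.8² = 6.00 Ω.

Z_s ≈ 6.00 Ω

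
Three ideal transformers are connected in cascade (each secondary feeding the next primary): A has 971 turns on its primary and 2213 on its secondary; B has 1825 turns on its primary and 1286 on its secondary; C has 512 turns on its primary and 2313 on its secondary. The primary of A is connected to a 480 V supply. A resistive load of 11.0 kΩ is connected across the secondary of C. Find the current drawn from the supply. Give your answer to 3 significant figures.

I_supply ≈ 2.30 A

After A: V = 480.00 × 2213/971 = 1094.0 V.
After B: V = 1094.0 × 1286/1825 = 770.87 V.
After C: V = 770.87 × 2313/512 = 3482.5 V.
I_load = 3482.5/11000 = 0.31659 A, so P_out = 3482.5 × 0.31659 = 1102.5 W.
All ideal ⇒ P_in = P_out, so I_supply = 1102.5/480 = 2.30 A.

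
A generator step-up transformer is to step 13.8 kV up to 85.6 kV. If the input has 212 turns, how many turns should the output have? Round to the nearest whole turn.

N_out = 1315 turns

N_out/N_in = V_out/V_in, so N_out = 212 × 85600/13800 = 1315.0 ≈ 1315 turns.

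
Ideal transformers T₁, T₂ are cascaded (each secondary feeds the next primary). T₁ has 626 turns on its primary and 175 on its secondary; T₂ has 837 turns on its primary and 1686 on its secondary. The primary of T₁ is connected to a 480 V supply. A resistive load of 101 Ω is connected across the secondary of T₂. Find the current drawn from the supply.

I_supply ≈ 1.51 A

Secondary of T₁: V = 480.00 × 175/626 = 134.19 V.
Secondary of T₂: V = 134.19 × 1686/837 = 270.29 V.
I_load = 270.29/101 = 2.6762 A, so P_out = 270.29 × 2.6762 = 723.36 W.
All ideal ⇒ P_in = P_out, so I_supply = 723.36/480 = 1.51 A.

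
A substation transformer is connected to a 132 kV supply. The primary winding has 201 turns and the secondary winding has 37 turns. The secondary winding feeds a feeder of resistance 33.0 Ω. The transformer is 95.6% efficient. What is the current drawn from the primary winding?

I_p ≈ 142 A

V_s = 132000 × 37/201 = 24299 V.
I_s = V_s/R = 24299/33.0 = 736.32 A.
P_out = V_s I_s = 24299 × 736.32 = 1.7891×10^7 W.
P_in = P_out/η = 1.7891×10^7/0.956 = 1.8715×10^7 W.
I_p = P_in/V_p = 1.8715×10^7/132000 = 142 A.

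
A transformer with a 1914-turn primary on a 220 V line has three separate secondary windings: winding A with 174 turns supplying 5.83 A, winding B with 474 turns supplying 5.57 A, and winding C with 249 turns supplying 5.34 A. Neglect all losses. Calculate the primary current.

V_A = 220 × 174/1914 = 20.000 V; V_B = 220 × 474/1914 = 54.483 V; V_C = 220 × 249/1914 = 28.621 V.
P_out = V_A I_A + V_B I_B + V_C I_C = 20.000×5.83 + 54.483×5.57 + 28.621×5.34 = 116.60 + 303.47 + 152.83 = 572.90 W.
Ideal ⇒ P_in = P_out, so I_p = P_out/V_p = 572.90/220 = 2.60 A.

I_p ≈ 2.60 A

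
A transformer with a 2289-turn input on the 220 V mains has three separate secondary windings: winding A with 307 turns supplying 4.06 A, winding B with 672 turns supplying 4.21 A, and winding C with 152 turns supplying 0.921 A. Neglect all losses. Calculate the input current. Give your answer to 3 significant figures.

I_in ≈ 1.84 A

V_A = 220 × 307/2289 = 29.506 V; V_B = 220 × 672/2289 = 64.587 V; V_C = 220 × 152/2289 = 14.609 V.
P_out = V_A I_A + V_B I_B + V_C I_C = 29.506×4.06 + 64.587×4.21 + 14.609×0.921 = 119.80 + 271.91 + 13.455 = 405.16 W.
Ideal ⇒ P_in = P_out, so I_in = P_out/V_in = 405.16/220 = 1.84 A.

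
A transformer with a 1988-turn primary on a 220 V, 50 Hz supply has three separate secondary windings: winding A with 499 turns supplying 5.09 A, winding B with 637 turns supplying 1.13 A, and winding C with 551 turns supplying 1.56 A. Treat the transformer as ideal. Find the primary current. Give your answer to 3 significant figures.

V_A = 220 × 499/1988 = 55.221 V; V_B = 220 × 637/1988 = 70.493 V; V_C = 220 × 551/1988 = 60.976 V.
P_out = V_A I_A + V_B I_B + V_C I_C = 55.221×5.09 + 70.493×1.13 + 60.976×1.56 = 281.08 + 79.657 + 95.122 = 455.86 W.
Ideal ⇒ P_in = P_out, so I_p = P_out/V_p = 455.86/220 = 2.07 A.

I_p ≈ 2.07 A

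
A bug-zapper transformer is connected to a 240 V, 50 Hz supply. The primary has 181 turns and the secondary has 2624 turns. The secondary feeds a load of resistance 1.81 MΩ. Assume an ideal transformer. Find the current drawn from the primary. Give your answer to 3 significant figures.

I_p ≈ 0.0279 A

V_s = V_p × N_s/N_p = 240 × 2624/181 = 3479.3 V.
I_s = V_s/R = 3479.3/(1.81×10^6) = 0.0019223 A.
For an ideal transformer I_p N_p = I_s N_s, so I_p = 0.0019223 × 2624/181 = 0.0279 A.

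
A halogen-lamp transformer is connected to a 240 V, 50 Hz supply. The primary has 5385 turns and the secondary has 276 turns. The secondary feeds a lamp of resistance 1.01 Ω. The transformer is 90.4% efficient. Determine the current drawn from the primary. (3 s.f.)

V_s = 240 × 276/5385 = 12.301 V.
I_s = V_s/R = 12.301/1.01 = 12.179 A.
P_out = V_s I_s = 12.301 × 12.179 = 149.81 W.
P_in = P_out/η = 149.81/0.904 = 165.72 W.
I_p = P_in/V_p = 165.72/240 = 0.691 A.

I_p ≈ 0.691 A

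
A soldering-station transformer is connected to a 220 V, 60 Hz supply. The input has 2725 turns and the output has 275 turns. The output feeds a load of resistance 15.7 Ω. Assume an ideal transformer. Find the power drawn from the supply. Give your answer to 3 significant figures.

V_out = V_in × N_out/N_in = 220 × 275/2725 = 22.202 V.
I_out = V_out/R = 22.202/15.7 = 1.4141 A.
I_in = I_out × N_out/N_in = 1.4141 × 275/2725 = 0.14271 A.
P = V_in I_in = 220 × 0.14271 = 31.4 W.

P ≈ 31.4 W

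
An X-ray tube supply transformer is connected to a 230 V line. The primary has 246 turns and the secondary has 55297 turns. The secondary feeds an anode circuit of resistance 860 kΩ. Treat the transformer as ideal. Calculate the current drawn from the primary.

V_s = V_p × N_s/N_p = 230 × 55297/246 = 51700 V.
I_s = V_s/R = 51700/860000 = 0.060117 A.
For an ideal transformer I_p N_p = I_s N_s, so I_p = 0.060117 × 55297/246 = 13.5 A.

I_p ≈ 13.5 A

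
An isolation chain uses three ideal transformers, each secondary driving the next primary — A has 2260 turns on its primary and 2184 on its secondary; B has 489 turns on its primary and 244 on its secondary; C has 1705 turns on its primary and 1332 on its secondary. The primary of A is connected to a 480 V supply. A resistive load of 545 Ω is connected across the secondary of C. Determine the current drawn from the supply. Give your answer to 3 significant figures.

I_supply ≈ 0.125 A

After A: V = 480.00 × 2184/2260 = 463.86 V.
After B: V = 463.86 × 244/489 = 231.45 V.
After C: V = 231.45 × 1332/1705 = 180.82 V.
I_load = 180.82/545 = 0.33178 A, so P_out = 180.82 × 0.33178 = 59.992 W.
All ideal ⇒ P_in = P_out, so I_supply = 59.992/480 = 0.125 A.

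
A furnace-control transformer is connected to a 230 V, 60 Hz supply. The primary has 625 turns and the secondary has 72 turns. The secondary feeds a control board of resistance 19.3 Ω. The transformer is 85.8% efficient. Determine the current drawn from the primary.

I_p ≈ 0.184 A

V_s = 230 × 72/625 = 26.496 V.
I_s = V_s/R = 26.496/19.3 = 1.3728 A.
P_out = V_s I_s = 26.496 × 1.3728 = 36.375 W.
P_in = P_out/η = 36.375/0.858 = 42.395 W.
I_p = P_in/V_p = 42.395/230 = 0.184 A.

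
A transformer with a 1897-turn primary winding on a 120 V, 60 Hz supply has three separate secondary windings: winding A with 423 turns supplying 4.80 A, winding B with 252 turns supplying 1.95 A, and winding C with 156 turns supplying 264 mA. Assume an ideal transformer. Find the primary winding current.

V_A = 120 × 423/1897 = 26.758 V; V_B = 120 × 252/1897 = 15.941 V; V_C = 120 × 156/1897 = 9.8682 V.
P_out = V_A I_A + V_B I_B + V_C I_C = 26.758×4.80 + 15.941×1.95 + 9.8682×0.264 = 128.44 + 31.085 + 2.6052 = 162.13 W.
Ideal ⇒ P_in = P_out, so I_p = P_out/V_p = 162.13/120 = 1.35 A.

I_p ≈ 1.35 A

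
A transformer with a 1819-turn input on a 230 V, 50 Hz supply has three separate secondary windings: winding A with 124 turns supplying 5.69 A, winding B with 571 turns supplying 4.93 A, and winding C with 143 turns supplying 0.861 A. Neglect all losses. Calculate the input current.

V_A = 230 × 124/1819 = 15.679 V; V_B = 230 × 571/1819 = 72.199 V; V_C = 230 × 143/1819 = 18.081 V.
P_out = V_A I_A + V_B I_B + V_C I_C = 15.679×5.69 + 72.199×4.93 + 18.081×0.861 = 89.213 + 355.94 + 15.568 = 460.72 W.
Ideal ⇒ P_in = P_out, so I_in = P_out/V_in = 460.72/230 = 2.00 A.

I_in ≈ 2.00 A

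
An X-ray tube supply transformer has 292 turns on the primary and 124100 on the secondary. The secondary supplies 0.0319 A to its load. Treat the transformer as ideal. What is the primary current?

For an ideal transformer I_p/I_s = N_s/N_p, so I_p = 0.0319 × 124100/292 = 13.6 A.

I_p ≈ 13.6 A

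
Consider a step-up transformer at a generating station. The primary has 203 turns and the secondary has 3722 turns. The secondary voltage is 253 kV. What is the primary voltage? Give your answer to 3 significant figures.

V_p ≈ 13800 V

V_p/V_s = N_p/N_s, so V_p = 253000 × 203/3722 = 13800 V.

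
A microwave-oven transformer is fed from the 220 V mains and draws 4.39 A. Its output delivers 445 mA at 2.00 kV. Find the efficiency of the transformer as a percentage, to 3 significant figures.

P_in = 220 × 4.39 = 965.800 W.
P_out = 2000 × 0.445 = 890.000 W.
η = P_out/P_in = 890.000/965.800 = 0.922.

η ≈ 92.2%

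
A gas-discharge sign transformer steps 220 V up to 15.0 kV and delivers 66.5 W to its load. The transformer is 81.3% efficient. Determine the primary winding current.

I_p ≈ 0.372 A

P_in = P_out/η = 66.5/0.813 = 81.796 W.
I_p = P_in/V_p = 81.796/220 = 0.372 A.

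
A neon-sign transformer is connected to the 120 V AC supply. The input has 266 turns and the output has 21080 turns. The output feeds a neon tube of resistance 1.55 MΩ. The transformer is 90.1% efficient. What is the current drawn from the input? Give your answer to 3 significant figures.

V_out = 120 × 21080/266 = 9509.8 V.
I_out = V_out/R = 9509.8/(1.55×10^6) = 0.0061353 A.
P_out = V_out I_out = 9509.8 × 0.0061353 = 58.346 W.
P_in = P_out/η = 58.346/0.901 = 64.757 W.
I_in = P_in/V_in = 64.757/120 = 0.540 A.

I_in ≈ 0.540 A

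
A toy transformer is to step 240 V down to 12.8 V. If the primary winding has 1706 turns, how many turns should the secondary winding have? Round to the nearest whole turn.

N_s/N_p = V_s/V_p, so N_s = 1706 × 12.8/240 = 91.0 ≈ 91 turns.

N_s = 91 turns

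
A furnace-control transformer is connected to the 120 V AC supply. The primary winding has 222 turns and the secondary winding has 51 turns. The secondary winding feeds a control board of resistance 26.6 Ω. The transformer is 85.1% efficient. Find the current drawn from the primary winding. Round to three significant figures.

V_s = 120 × 51/222 = 27.568 V.
I_s = V_s/R = 27.568/26.6 = 1.0364 A.
P_out = V_s I_s = 27.568 × 1.0364 = 28.570 W.
P_in = P_out/η = 28.570/0.851 = 33.573 W.
I_p = P_in/V_p = 33.573/120 = 0.280 A.

I_p ≈ 0.280 A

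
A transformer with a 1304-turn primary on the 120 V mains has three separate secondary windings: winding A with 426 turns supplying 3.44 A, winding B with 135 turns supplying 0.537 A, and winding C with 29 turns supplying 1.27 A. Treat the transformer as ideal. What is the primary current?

I_p ≈ 1.21 A

V_A = 120 × 426/1304 = 39.202 V; V_B = 120 × 135/1304 = 12.423 V; V_C = 120 × 29/1304 = 2.6687 V.
P_out = V_A I_A + V_B I_B + V_C I_C = 39.202×3.44 + 12.423×0.537 + 2.6687×1.27 = 134.86 + 6.6713 + 3.3893 = 144.92 W.
Ideal ⇒ P_in = P_out, so I_p = P_out/V_p = 144.92/120 = 1.21 A.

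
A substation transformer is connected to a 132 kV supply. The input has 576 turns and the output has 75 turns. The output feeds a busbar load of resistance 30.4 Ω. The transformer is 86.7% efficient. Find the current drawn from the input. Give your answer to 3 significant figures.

V_out = 132000 × 75/576 = 17188 V.
I_out = V_out/R = 17188/30.4 = 565.38 A.
P_out = V_out I_out = 17188 × 565.38 = 9.7174×10^6 W.
P_in = P_out/η = 9.7174×10^6/0.867 = 1.1208×10^7 W.
I_in = P_in/V_in = 1.1208×10^7/132000 = 84.9 A.

I_in ≈ 84.9 A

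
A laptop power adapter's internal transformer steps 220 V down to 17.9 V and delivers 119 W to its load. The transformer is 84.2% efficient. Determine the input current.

I_in ≈ 0.642 A

P_in = P_out/η = 119/0.842 = 141.33 W.
I_in = P_in/V_in = 141.33/220 = 0.642 A.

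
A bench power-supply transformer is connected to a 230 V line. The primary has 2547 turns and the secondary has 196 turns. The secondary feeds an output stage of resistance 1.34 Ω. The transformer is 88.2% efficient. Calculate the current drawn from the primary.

V_s = 230 × 196/2547 = 17.699 V.
I_s = V_s/R = 17.699/1.34 = 13.208 A.
P_out = V_s I_s = 17.699 × 13.208 = 233.78 W.
P_in = P_out/η = 233.78/0.882 = 265.06 W.
I_p = P_in/V_p = 265.06/230 = 1.15 A.

I_p ≈ 1.15 A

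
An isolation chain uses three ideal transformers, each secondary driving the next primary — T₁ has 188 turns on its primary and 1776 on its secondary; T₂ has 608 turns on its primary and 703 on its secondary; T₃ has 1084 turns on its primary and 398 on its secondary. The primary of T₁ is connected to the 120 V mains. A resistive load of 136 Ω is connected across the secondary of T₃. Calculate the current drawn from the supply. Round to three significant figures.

After T₁: V = 120.00 × 1776/188 = 1133.6 V.
After T₂: V = 1133.6 × 703/608 = 1310.7 V.
After T₃: V = 1310.7 × 398/1084 = 481.25 V.
I_load = 481.25/136 = 3.5386 A, so P_out = 481.25 × 3.5386 = 1703.0 W.
All ideal ⇒ P_in = P_out, so I_supply = 1703.0/120 = 14.2 A.

I_supply ≈ 14.2 A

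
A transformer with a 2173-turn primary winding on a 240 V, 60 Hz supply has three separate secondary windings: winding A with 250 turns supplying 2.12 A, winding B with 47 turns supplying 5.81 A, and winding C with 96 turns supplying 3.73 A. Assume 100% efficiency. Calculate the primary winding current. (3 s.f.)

I_p ≈ 0.534 A

V_A = 240 × 250/2173 = 27.612 V; V_B = 240 × 47/2173 = 5.1910 V; V_C = 240 × 96/2173 = 10.603 V.
P_out = V_A I_A + V_B I_B + V_C I_C = 27.612×2.12 + 5.1910×5.81 + 10.603×3.73 = 58.537 + 30.160 + 39.549 = 128.24 W.
Ideal ⇒ P_in = P_out, so I_p = P_out/V_p = 128.24/240 = 0.534 A.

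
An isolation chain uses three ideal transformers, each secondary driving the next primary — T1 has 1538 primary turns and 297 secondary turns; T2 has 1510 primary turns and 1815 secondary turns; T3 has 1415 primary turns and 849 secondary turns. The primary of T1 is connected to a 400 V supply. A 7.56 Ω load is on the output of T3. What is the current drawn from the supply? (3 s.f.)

I_supply ≈ 1.03 A

After T1: V = 400.00 × 297/1538 = 77.243 V.
After T2: V = 77.243 × 1815/1510 = 92.845 V.
After T3: V = 92.845 × 849/1415 = 55.707 V.
I_load = 55.707/7.56 = 7.3687 A, so P_out = 55.707 × 7.3687 = 410.49 W.
All ideal ⇒ P_in = P_out, so I_supply = 410.49/400 = 1.03 A.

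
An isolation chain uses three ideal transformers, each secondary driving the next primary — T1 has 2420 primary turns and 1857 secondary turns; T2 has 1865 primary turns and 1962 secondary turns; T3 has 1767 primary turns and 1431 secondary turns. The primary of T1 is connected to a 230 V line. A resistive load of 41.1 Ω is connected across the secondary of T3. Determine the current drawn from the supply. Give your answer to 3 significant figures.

After T1: V = 230.00 × 1857/2420 = 176.49 V.
After T2: V = 176.49 × 1962/1865 = 185.67 V.
After T3: V = 185.67 × 1431/1767 = 150.37 V.
I_load = 150.37/41.1 = 3.6585 A, so P_out = 150.37 × 3.6585 = 550.11 W.
All ideal ⇒ P_in = P_out, so I_supply = 550.11/230 = 2.39 A.

I_supply ≈ 2.39 A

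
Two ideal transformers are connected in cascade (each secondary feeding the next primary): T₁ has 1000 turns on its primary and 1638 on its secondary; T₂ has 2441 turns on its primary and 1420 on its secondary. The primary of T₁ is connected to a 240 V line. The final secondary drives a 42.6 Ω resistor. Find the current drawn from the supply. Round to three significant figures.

After T₁: V = 240.00 × 1638/1000 = 393.12 V.
After T₂: V = 393.12 × 1420/2441 = 228.69 V.
I_load = 228.69/42.6 = 5.3683 A, so P_out = 228.69 × 5.3683 = 1227.7 W.
All ideal ⇒ P_in = P_out, so I_supply = 1227.7/240 = 5.12 A.

I_supply ≈ 5.12 A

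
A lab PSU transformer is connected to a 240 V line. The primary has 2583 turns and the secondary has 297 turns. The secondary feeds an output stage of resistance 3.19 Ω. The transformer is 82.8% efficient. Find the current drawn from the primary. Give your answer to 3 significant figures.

I_p ≈ 1.20 A

V_s = 240 × 297/2583 = 27.596 V.
I_s = V_s/R = 27.596/3.19 = 8.6507 A.
P_out = V_s I_s = 27.596 × 8.6507 = 238.72 W.
P_in = P_out/η = 238.72/0.828 = 288.31 W.
I_p = P_in/V_p = 288.31/240 = 1.20 A.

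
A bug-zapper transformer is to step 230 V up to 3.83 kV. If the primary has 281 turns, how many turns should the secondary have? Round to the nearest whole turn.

N_s/N_p = V_s/V_p, so N_s = 281 × 3830/230 = 4679.3 ≈ 4679 turns.

N_s = 4679 turns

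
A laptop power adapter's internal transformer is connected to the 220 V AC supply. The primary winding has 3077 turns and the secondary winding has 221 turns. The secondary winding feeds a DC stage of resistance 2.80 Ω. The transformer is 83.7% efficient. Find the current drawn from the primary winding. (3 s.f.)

V_s = 220 × 221/3077 = 15.801 V.
I_s = V_s/R = 15.801/2.80 = 5.6433 A.
P_out = V_s I_s = 15.801 × 5.6433 = 89.170 W.
P_in = P_out/η = 89.170/0.837 = 106.53 W.
I_p = P_in/V_p = 106.53/220 = 0.484 A.

I_p ≈ 0.484 A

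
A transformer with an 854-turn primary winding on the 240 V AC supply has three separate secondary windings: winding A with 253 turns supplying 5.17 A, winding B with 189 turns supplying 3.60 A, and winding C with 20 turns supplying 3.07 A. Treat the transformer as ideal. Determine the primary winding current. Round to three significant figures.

V_A = 240 × 253/854 = 71.101 V; V_B = 240 × 189/854 = 53.115 V; V_C = 240 × 20/854 = 5.6206 V.
P_out = V_A I_A + V_B I_B + V_C I_C = 71.101×5.17 + 53.115×3.60 + 5.6206×3.07 = 367.59 + 191.21 + 17.255 = 576.06 W.
Ideal ⇒ P_in = P_out, so I_p = P_out/V_p = 576.06/240 = 2.40 A.

I_p ≈ 2.40 A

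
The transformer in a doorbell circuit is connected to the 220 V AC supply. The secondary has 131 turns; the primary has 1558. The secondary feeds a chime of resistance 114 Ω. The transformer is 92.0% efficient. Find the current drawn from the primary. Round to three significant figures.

I_p ≈ 0.0148 A

V_s = 220 × 131/1558 = 18.498 V.
I_s = V_s/R = 18.498/114 = 0.16226 A.
P_out = V_s I_s = 18.498 × 0.16226 = 3.0016 W.
P_in = P_out/η = 3.0016/0.920 = 3.2626 W.
I_p = P_in/V_p = 3.2626/220 = 0.0148 A.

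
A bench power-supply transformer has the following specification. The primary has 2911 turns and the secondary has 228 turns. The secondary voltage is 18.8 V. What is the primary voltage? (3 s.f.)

V_p ≈ 240 V

V_p/V_s = N_p/N_s, so V_p = 18.8 × 2911/228 = 240 V.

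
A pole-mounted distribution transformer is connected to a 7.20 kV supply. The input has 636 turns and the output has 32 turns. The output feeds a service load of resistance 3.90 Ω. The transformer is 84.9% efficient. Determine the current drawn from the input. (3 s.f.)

I_in ≈ 5.50 A

V_out = 7200 × 32/636 = 362.26 V.
I_out = V_out/R = 362.26/3.90 = 92.888 A.
P_out = V_out I_out = 362.26 × 92.888 = 33650 W.
P_in = P_out/η = 33650/0.849 = 39635 W.
I_in = P_in/V_in = 39635/7200 = 5.50 A.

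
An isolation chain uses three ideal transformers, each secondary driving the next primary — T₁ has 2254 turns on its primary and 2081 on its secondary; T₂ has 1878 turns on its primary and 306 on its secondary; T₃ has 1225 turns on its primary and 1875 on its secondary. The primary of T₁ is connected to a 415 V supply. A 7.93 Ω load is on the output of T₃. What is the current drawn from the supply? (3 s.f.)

After T₁: V = 415.00 × 2081/2254 = 383.15 V.
After T₂: V = 383.15 × 306/1878 = 62.430 V.
After T₃: V = 62.430 × 1875/1225 = 95.556 V.
I_load = 95.556/7.93 = 12.050 A, so P_out = 95.556 × 12.050 = 1151.4 W.
All ideal ⇒ P_in = P_out, so I_supply = 1151.4/415 = 2.77 A.

I_supply ≈ 2.77 A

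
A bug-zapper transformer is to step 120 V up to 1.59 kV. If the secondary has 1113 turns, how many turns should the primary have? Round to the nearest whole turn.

N_p = 84 turns

N_p/N_s = V_p/V_s, so N_p = 1113 × 120/1590 = 84.0 ≈ 84 turns.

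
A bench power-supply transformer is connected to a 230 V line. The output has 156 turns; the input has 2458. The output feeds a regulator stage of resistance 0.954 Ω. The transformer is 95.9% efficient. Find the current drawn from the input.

V_out = 230 × 156/2458 = 14.597 V.
I_out = V_out/R = 14.597/0.954 = 15.301 A.
P_out = V_out I_out = 14.597 × 15.301 = 223.35 W.
P_in = P_out/η = 223.35/0.959 = 232.90 W.
I_in = P_in/V_in = 232.90/230 = 1.01 A.

I_in ≈ 1.01 A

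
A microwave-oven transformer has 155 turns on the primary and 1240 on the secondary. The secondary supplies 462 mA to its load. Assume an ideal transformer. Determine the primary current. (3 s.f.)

For an ideal transformer I_p/I_s = N_s/N_p, so I_p = 0.462 × 1240/155 = 3.70 A.

I_p ≈ 3.70 A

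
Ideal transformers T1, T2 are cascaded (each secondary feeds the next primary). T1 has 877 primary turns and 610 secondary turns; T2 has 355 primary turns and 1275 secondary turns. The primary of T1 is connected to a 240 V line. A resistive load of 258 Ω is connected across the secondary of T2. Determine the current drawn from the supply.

I_supply ≈ 5.81 A

Secondary of T1: V = 240.00 × 610/877 = 166.93 V.
Secondary of T2: V = 166.93 × 1275/355 = 599.55 V.
I_load = 599.55/258 = 2.3238 A, so P_out = 599.55 × 2.3238 = 1393.2 W.
All ideal ⇒ P_in = P_out, so I_supply = 1393.2/240 = 5.81 A.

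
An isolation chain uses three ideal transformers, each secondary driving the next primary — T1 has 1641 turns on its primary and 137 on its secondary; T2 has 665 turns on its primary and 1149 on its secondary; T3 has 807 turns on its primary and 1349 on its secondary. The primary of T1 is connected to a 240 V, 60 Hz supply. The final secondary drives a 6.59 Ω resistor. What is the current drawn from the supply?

I_supply ≈ 2.12 A

Secondary of T1: V = 240.00 × 137/1641 = 20.037 V.
Secondary of T2: V = 20.037 × 1149/665 = 34.620 V.
Secondary of T3: V = 34.620 × 1349/807 = 57.871 V.
I_load = 57.871/6.59 = 8.7816 A, so P_out = 57.871 × 8.7816 = 508.20 W.
All ideal ⇒ P_in = P_out, so I_supply = 508.20/240 = 2.12 A.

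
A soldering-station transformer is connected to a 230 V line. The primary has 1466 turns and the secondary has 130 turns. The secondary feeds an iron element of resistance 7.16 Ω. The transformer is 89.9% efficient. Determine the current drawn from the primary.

V_s = 230 × 130/1466 = 20.396 V.
I_s = V_s/R = 20.396/7.16 = 2.8486 A.
P_out = V_s I_s = 20.396 × 2.8486 = 58.098 W.
P_in = P_out/η = 58.098/0.899 = 64.625 W.
I_p = P_in/V_p = 64.625/230 = 0.281 A.

I_p ≈ 0.281 A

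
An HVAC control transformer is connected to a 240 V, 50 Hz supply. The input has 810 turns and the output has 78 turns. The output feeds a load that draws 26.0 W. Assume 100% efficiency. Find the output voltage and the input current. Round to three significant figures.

V_out ≈ 23.1 V, I_in ≈ 0.108 A

V_out = V_in × N_out/N_in = 240 × 78/810 = 23.111 V.
I_out = P/V_out = 26.0/23.111 = 1.1250 A.
I_in = I_out × N_out/N_in = 1.1250 × 78/810 = 0.108 A.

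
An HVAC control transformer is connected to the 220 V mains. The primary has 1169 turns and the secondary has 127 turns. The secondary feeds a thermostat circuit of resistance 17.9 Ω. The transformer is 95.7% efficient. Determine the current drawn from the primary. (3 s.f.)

I_p ≈ 0.152 A

V_s = 220 × 127/1169 = 23.901 V.
I_s = V_s/R = 23.901/17.9 = 1.3352 A.
P_out = V_s I_s = 23.901 × 1.3352 = 31.913 W.
P_in = P_out/η = 31.913/0.957 = 33.347 W.
I_p = P_in/V_p = 33.347/220 = 0.152 A.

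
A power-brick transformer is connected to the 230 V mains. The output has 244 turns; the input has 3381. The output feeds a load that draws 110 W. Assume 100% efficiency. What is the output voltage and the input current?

V_out = V_in × N_out/N_in = 230 × 244/3381 = 16.599 V.
I_out = P/V_out = 110/16.599 = 6.6270 A.
I_in = I_out × N_out/N_in = 6.6270 × 244/3381 = 0.478 A.

V_out ≈ 16.6 V, I_in ≈ 0.478 A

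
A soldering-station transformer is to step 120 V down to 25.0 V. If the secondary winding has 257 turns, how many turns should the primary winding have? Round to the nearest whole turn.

N_p/N_s = V_p/V_s, so N_p = 257 × 120/25.0 = 1233.6 ≈ 1234 turns.

N_p = 1234 turns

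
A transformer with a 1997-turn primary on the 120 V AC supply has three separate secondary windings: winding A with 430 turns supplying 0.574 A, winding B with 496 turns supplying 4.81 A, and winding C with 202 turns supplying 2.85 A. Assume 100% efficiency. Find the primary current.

I_p ≈ 1.61 A

V_A = 120 × 430/1997 = 25.839 V; V_B = 120 × 496/1997 = 29.805 V; V_C = 120 × 202/1997 = 12.138 V.
P_out = V_A I_A + V_B I_B + V_C I_C = 25.839×0.574 + 29.805×4.81 + 12.138×2.85 = 14.831 + 143.36 + 34.594 = 192.79 W.
Ideal ⇒ P_in = P_out, so I_p = P_out/V_p = 192.79/120 = 1.61 A.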